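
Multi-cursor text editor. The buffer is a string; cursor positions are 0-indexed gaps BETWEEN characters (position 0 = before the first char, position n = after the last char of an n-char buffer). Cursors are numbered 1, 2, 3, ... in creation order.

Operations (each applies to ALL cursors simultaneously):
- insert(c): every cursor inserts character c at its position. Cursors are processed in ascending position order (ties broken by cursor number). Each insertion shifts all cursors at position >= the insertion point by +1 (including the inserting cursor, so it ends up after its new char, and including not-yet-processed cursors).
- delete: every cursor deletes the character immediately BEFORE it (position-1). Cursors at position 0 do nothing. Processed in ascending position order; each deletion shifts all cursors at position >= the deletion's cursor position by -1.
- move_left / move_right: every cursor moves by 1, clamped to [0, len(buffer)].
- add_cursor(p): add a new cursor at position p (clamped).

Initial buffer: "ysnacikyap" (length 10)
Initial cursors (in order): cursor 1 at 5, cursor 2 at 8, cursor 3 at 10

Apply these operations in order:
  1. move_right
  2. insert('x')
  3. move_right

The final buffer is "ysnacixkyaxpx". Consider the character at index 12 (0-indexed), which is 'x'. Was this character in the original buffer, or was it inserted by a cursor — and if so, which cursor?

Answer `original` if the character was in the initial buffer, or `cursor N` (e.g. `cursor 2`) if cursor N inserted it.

After op 1 (move_right): buffer="ysnacikyap" (len 10), cursors c1@6 c2@9 c3@10, authorship ..........
After op 2 (insert('x')): buffer="ysnacixkyaxpx" (len 13), cursors c1@7 c2@11 c3@13, authorship ......1...2.3
After op 3 (move_right): buffer="ysnacixkyaxpx" (len 13), cursors c1@8 c2@12 c3@13, authorship ......1...2.3
Authorship (.=original, N=cursor N): . . . . . . 1 . . . 2 . 3
Index 12: author = 3

Answer: cursor 3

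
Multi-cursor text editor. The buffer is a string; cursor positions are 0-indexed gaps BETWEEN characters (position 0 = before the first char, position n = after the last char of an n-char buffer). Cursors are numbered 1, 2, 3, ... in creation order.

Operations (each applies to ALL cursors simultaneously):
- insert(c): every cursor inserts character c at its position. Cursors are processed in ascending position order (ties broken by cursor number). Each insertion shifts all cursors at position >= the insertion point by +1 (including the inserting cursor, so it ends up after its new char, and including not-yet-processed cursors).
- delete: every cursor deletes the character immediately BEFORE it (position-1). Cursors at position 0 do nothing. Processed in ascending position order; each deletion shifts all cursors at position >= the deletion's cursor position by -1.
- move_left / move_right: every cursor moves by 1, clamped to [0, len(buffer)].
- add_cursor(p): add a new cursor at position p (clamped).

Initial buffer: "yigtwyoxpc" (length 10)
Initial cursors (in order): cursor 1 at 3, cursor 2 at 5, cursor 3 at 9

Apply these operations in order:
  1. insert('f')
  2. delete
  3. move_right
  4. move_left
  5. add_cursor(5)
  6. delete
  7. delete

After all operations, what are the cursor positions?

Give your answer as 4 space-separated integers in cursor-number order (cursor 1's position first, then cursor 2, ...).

After op 1 (insert('f')): buffer="yigftwfyoxpfc" (len 13), cursors c1@4 c2@7 c3@12, authorship ...1..2....3.
After op 2 (delete): buffer="yigtwyoxpc" (len 10), cursors c1@3 c2@5 c3@9, authorship ..........
After op 3 (move_right): buffer="yigtwyoxpc" (len 10), cursors c1@4 c2@6 c3@10, authorship ..........
After op 4 (move_left): buffer="yigtwyoxpc" (len 10), cursors c1@3 c2@5 c3@9, authorship ..........
After op 5 (add_cursor(5)): buffer="yigtwyoxpc" (len 10), cursors c1@3 c2@5 c4@5 c3@9, authorship ..........
After op 6 (delete): buffer="yiyoxc" (len 6), cursors c1@2 c2@2 c4@2 c3@5, authorship ......
After op 7 (delete): buffer="yoc" (len 3), cursors c1@0 c2@0 c4@0 c3@2, authorship ...

Answer: 0 0 2 0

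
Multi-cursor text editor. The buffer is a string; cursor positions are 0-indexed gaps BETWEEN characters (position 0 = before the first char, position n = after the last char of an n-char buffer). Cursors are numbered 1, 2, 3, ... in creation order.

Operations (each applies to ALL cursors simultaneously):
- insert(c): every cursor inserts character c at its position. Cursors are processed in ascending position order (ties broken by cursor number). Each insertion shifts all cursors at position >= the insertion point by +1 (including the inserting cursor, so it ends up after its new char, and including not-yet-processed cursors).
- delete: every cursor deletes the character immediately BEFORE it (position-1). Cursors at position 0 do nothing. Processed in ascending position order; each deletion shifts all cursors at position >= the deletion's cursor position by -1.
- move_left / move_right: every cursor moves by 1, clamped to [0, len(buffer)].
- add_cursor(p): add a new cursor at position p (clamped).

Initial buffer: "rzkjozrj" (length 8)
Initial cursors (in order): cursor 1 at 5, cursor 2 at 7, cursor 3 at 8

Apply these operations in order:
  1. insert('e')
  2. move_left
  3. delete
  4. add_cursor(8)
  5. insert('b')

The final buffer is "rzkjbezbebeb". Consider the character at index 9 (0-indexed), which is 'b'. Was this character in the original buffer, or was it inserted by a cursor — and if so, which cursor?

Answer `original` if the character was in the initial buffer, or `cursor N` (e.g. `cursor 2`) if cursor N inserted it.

After op 1 (insert('e')): buffer="rzkjoezreje" (len 11), cursors c1@6 c2@9 c3@11, authorship .....1..2.3
After op 2 (move_left): buffer="rzkjoezreje" (len 11), cursors c1@5 c2@8 c3@10, authorship .....1..2.3
After op 3 (delete): buffer="rzkjezee" (len 8), cursors c1@4 c2@6 c3@7, authorship ....1.23
After op 4 (add_cursor(8)): buffer="rzkjezee" (len 8), cursors c1@4 c2@6 c3@7 c4@8, authorship ....1.23
After op 5 (insert('b')): buffer="rzkjbezbebeb" (len 12), cursors c1@5 c2@8 c3@10 c4@12, authorship ....11.22334
Authorship (.=original, N=cursor N): . . . . 1 1 . 2 2 3 3 4
Index 9: author = 3

Answer: cursor 3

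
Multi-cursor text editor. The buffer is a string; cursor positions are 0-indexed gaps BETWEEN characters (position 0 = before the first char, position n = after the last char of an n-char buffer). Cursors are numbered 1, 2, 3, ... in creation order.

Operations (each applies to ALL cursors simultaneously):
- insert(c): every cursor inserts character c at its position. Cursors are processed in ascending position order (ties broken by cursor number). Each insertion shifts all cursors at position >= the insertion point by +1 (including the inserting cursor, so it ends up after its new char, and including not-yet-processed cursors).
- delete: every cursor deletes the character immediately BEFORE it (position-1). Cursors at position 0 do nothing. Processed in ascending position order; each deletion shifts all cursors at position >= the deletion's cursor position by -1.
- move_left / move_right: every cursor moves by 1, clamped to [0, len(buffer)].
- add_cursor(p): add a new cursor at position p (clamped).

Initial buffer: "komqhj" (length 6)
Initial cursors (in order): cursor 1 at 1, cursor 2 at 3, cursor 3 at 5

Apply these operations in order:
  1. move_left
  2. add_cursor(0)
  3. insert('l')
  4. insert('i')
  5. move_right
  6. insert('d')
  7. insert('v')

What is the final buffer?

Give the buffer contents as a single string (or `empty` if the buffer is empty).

Answer: lliikddvvolimdvqlihdvj

Derivation:
After op 1 (move_left): buffer="komqhj" (len 6), cursors c1@0 c2@2 c3@4, authorship ......
After op 2 (add_cursor(0)): buffer="komqhj" (len 6), cursors c1@0 c4@0 c2@2 c3@4, authorship ......
After op 3 (insert('l')): buffer="llkolmqlhj" (len 10), cursors c1@2 c4@2 c2@5 c3@8, authorship 14..2..3..
After op 4 (insert('i')): buffer="lliikolimqlihj" (len 14), cursors c1@4 c4@4 c2@8 c3@12, authorship 1414..22..33..
After op 5 (move_right): buffer="lliikolimqlihj" (len 14), cursors c1@5 c4@5 c2@9 c3@13, authorship 1414..22..33..
After op 6 (insert('d')): buffer="lliikddolimdqlihdj" (len 18), cursors c1@7 c4@7 c2@12 c3@17, authorship 1414.14.22.2.33.3.
After op 7 (insert('v')): buffer="lliikddvvolimdvqlihdvj" (len 22), cursors c1@9 c4@9 c2@15 c3@21, authorship 1414.1414.22.22.33.33.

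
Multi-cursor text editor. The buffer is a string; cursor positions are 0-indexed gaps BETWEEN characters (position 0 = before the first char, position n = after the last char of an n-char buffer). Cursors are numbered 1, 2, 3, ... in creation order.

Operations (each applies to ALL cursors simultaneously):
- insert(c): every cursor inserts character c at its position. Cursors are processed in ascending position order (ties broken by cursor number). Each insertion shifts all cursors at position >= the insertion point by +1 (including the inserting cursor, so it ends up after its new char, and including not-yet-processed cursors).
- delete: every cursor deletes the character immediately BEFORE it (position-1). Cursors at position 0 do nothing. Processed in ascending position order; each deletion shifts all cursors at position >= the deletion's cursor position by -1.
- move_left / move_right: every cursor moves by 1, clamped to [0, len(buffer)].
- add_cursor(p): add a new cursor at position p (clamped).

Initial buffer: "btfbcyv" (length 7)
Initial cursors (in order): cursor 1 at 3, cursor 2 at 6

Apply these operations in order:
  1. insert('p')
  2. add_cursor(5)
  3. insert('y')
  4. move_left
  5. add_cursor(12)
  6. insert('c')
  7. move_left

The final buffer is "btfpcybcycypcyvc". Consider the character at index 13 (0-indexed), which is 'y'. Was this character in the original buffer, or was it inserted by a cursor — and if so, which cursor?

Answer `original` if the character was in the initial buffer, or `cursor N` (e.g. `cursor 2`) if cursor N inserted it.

Answer: cursor 2

Derivation:
After op 1 (insert('p')): buffer="btfpbcypv" (len 9), cursors c1@4 c2@8, authorship ...1...2.
After op 2 (add_cursor(5)): buffer="btfpbcypv" (len 9), cursors c1@4 c3@5 c2@8, authorship ...1...2.
After op 3 (insert('y')): buffer="btfpybycypyv" (len 12), cursors c1@5 c3@7 c2@11, authorship ...11.3..22.
After op 4 (move_left): buffer="btfpybycypyv" (len 12), cursors c1@4 c3@6 c2@10, authorship ...11.3..22.
After op 5 (add_cursor(12)): buffer="btfpybycypyv" (len 12), cursors c1@4 c3@6 c2@10 c4@12, authorship ...11.3..22.
After op 6 (insert('c')): buffer="btfpcybcycypcyvc" (len 16), cursors c1@5 c3@8 c2@13 c4@16, authorship ...111.33..222.4
After op 7 (move_left): buffer="btfpcybcycypcyvc" (len 16), cursors c1@4 c3@7 c2@12 c4@15, authorship ...111.33..222.4
Authorship (.=original, N=cursor N): . . . 1 1 1 . 3 3 . . 2 2 2 . 4
Index 13: author = 2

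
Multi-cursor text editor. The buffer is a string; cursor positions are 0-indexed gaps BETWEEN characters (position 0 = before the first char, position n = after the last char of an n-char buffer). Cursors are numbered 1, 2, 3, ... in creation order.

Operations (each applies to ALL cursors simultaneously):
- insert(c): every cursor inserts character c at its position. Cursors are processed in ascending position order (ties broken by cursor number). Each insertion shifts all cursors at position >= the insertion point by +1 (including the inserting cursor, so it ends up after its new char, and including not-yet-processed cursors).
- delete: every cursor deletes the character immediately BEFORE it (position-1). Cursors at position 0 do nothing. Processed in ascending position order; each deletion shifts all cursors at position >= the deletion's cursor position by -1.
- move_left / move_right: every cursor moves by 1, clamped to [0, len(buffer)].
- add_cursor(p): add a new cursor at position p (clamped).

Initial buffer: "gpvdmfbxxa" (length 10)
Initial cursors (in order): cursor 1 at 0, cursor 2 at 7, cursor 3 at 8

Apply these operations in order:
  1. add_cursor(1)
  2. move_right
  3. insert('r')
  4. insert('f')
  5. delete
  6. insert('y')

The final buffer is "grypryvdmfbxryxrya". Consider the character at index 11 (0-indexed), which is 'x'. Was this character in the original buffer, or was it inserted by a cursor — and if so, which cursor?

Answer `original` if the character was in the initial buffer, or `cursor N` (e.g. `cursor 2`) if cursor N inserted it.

Answer: original

Derivation:
After op 1 (add_cursor(1)): buffer="gpvdmfbxxa" (len 10), cursors c1@0 c4@1 c2@7 c3@8, authorship ..........
After op 2 (move_right): buffer="gpvdmfbxxa" (len 10), cursors c1@1 c4@2 c2@8 c3@9, authorship ..........
After op 3 (insert('r')): buffer="grprvdmfbxrxra" (len 14), cursors c1@2 c4@4 c2@11 c3@13, authorship .1.4......2.3.
After op 4 (insert('f')): buffer="grfprfvdmfbxrfxrfa" (len 18), cursors c1@3 c4@6 c2@14 c3@17, authorship .11.44......22.33.
After op 5 (delete): buffer="grprvdmfbxrxra" (len 14), cursors c1@2 c4@4 c2@11 c3@13, authorship .1.4......2.3.
After op 6 (insert('y')): buffer="grypryvdmfbxryxrya" (len 18), cursors c1@3 c4@6 c2@14 c3@17, authorship .11.44......22.33.
Authorship (.=original, N=cursor N): . 1 1 . 4 4 . . . . . . 2 2 . 3 3 .
Index 11: author = original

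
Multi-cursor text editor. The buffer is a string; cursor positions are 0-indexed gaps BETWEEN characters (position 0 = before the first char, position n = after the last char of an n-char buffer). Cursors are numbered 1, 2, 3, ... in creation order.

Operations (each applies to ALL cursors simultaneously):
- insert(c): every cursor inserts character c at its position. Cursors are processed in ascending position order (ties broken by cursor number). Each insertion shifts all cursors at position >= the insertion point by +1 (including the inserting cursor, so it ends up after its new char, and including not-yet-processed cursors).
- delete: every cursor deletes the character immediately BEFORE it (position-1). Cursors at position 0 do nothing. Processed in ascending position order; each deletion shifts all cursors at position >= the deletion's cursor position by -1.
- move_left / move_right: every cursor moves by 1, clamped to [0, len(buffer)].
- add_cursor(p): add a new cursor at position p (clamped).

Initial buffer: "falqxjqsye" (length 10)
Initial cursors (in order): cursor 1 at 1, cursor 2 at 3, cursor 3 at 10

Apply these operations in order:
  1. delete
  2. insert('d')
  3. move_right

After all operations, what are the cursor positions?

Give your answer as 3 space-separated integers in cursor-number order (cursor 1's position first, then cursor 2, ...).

After op 1 (delete): buffer="aqxjqsy" (len 7), cursors c1@0 c2@1 c3@7, authorship .......
After op 2 (insert('d')): buffer="dadqxjqsyd" (len 10), cursors c1@1 c2@3 c3@10, authorship 1.2......3
After op 3 (move_right): buffer="dadqxjqsyd" (len 10), cursors c1@2 c2@4 c3@10, authorship 1.2......3

Answer: 2 4 10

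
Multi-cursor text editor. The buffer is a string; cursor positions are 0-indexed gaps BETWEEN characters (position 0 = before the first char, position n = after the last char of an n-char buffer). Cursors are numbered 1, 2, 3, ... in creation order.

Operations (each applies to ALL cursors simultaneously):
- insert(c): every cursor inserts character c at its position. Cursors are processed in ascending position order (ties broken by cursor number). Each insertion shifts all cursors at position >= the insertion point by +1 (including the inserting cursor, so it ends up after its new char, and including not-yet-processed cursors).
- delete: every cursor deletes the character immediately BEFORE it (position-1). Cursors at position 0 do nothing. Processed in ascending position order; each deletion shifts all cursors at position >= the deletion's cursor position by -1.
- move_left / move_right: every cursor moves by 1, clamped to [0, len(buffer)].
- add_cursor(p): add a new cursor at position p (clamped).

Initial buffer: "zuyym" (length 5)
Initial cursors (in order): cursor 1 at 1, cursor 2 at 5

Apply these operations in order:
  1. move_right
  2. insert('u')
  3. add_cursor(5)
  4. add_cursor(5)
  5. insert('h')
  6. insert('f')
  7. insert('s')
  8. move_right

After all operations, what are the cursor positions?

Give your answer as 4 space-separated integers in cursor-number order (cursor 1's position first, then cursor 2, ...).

Answer: 7 19 15 15

Derivation:
After op 1 (move_right): buffer="zuyym" (len 5), cursors c1@2 c2@5, authorship .....
After op 2 (insert('u')): buffer="zuuyymu" (len 7), cursors c1@3 c2@7, authorship ..1...2
After op 3 (add_cursor(5)): buffer="zuuyymu" (len 7), cursors c1@3 c3@5 c2@7, authorship ..1...2
After op 4 (add_cursor(5)): buffer="zuuyymu" (len 7), cursors c1@3 c3@5 c4@5 c2@7, authorship ..1...2
After op 5 (insert('h')): buffer="zuuhyyhhmuh" (len 11), cursors c1@4 c3@8 c4@8 c2@11, authorship ..11..34.22
After op 6 (insert('f')): buffer="zuuhfyyhhffmuhf" (len 15), cursors c1@5 c3@11 c4@11 c2@15, authorship ..111..3434.222
After op 7 (insert('s')): buffer="zuuhfsyyhhffssmuhfs" (len 19), cursors c1@6 c3@14 c4@14 c2@19, authorship ..1111..343434.2222
After op 8 (move_right): buffer="zuuhfsyyhhffssmuhfs" (len 19), cursors c1@7 c3@15 c4@15 c2@19, authorship ..1111..343434.2222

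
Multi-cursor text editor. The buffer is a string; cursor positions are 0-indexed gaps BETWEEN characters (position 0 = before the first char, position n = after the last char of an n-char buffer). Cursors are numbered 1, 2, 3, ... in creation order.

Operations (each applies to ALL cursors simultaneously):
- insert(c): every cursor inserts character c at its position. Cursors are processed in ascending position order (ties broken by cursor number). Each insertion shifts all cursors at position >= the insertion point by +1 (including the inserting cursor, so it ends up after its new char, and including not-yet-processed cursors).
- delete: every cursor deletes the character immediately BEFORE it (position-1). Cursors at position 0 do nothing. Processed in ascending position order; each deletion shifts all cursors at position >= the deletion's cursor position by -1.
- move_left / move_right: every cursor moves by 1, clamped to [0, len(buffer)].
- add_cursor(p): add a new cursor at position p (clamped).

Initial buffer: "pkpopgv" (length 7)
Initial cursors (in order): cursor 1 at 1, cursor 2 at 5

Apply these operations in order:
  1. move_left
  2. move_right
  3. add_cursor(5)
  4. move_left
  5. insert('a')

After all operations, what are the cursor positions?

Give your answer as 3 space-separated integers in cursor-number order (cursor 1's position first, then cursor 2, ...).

After op 1 (move_left): buffer="pkpopgv" (len 7), cursors c1@0 c2@4, authorship .......
After op 2 (move_right): buffer="pkpopgv" (len 7), cursors c1@1 c2@5, authorship .......
After op 3 (add_cursor(5)): buffer="pkpopgv" (len 7), cursors c1@1 c2@5 c3@5, authorship .......
After op 4 (move_left): buffer="pkpopgv" (len 7), cursors c1@0 c2@4 c3@4, authorship .......
After op 5 (insert('a')): buffer="apkpoaapgv" (len 10), cursors c1@1 c2@7 c3@7, authorship 1....23...

Answer: 1 7 7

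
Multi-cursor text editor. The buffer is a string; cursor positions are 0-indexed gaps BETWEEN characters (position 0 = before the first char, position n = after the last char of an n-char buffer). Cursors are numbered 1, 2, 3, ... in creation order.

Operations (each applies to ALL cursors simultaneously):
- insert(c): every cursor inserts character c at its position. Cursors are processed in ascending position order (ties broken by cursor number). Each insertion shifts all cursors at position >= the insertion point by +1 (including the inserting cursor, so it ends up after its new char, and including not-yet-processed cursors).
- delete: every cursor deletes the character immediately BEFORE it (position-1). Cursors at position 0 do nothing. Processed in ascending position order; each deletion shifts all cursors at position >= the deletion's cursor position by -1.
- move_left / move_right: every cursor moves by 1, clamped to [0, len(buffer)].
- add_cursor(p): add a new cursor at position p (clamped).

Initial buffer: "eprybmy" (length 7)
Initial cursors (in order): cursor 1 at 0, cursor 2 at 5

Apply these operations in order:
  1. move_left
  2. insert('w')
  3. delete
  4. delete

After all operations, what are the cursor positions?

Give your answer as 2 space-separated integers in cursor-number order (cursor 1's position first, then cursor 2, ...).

After op 1 (move_left): buffer="eprybmy" (len 7), cursors c1@0 c2@4, authorship .......
After op 2 (insert('w')): buffer="weprywbmy" (len 9), cursors c1@1 c2@6, authorship 1....2...
After op 3 (delete): buffer="eprybmy" (len 7), cursors c1@0 c2@4, authorship .......
After op 4 (delete): buffer="eprbmy" (len 6), cursors c1@0 c2@3, authorship ......

Answer: 0 3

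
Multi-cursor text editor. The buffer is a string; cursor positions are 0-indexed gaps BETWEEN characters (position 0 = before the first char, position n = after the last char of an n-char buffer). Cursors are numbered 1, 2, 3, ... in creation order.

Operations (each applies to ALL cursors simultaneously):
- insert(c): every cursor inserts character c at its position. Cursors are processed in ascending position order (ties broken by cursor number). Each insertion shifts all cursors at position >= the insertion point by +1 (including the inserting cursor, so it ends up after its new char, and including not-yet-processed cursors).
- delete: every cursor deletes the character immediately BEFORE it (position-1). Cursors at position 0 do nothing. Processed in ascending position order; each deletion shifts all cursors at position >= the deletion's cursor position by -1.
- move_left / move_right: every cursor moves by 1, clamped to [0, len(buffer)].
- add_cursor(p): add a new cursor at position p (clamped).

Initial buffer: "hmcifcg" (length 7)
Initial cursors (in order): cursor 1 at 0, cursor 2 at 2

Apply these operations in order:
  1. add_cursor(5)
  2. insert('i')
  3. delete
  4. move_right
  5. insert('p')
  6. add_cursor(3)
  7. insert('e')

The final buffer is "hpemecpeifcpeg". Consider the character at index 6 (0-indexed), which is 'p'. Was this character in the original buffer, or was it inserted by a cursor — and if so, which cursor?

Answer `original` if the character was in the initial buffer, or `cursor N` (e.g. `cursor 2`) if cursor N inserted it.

After op 1 (add_cursor(5)): buffer="hmcifcg" (len 7), cursors c1@0 c2@2 c3@5, authorship .......
After op 2 (insert('i')): buffer="ihmicificg" (len 10), cursors c1@1 c2@4 c3@8, authorship 1..2...3..
After op 3 (delete): buffer="hmcifcg" (len 7), cursors c1@0 c2@2 c3@5, authorship .......
After op 4 (move_right): buffer="hmcifcg" (len 7), cursors c1@1 c2@3 c3@6, authorship .......
After op 5 (insert('p')): buffer="hpmcpifcpg" (len 10), cursors c1@2 c2@5 c3@9, authorship .1..2...3.
After op 6 (add_cursor(3)): buffer="hpmcpifcpg" (len 10), cursors c1@2 c4@3 c2@5 c3@9, authorship .1..2...3.
After op 7 (insert('e')): buffer="hpemecpeifcpeg" (len 14), cursors c1@3 c4@5 c2@8 c3@13, authorship .11.4.22...33.
Authorship (.=original, N=cursor N): . 1 1 . 4 . 2 2 . . . 3 3 .
Index 6: author = 2

Answer: cursor 2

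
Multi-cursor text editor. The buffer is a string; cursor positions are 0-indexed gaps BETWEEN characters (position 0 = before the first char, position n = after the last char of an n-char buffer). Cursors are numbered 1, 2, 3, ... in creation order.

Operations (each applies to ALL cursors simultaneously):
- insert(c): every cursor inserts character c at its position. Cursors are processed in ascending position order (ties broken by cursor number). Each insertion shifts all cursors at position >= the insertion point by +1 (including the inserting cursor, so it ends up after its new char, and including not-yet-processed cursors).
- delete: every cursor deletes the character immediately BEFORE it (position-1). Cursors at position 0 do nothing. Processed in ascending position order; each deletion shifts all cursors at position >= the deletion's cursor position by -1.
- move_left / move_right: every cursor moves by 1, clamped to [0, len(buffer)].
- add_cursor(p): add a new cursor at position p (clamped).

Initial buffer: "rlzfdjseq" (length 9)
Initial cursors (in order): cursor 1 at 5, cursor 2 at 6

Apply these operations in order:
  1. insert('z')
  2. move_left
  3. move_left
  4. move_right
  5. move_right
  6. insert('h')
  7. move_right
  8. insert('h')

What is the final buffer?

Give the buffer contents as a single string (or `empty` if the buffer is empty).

After op 1 (insert('z')): buffer="rlzfdzjzseq" (len 11), cursors c1@6 c2@8, authorship .....1.2...
After op 2 (move_left): buffer="rlzfdzjzseq" (len 11), cursors c1@5 c2@7, authorship .....1.2...
After op 3 (move_left): buffer="rlzfdzjzseq" (len 11), cursors c1@4 c2@6, authorship .....1.2...
After op 4 (move_right): buffer="rlzfdzjzseq" (len 11), cursors c1@5 c2@7, authorship .....1.2...
After op 5 (move_right): buffer="rlzfdzjzseq" (len 11), cursors c1@6 c2@8, authorship .....1.2...
After op 6 (insert('h')): buffer="rlzfdzhjzhseq" (len 13), cursors c1@7 c2@10, authorship .....11.22...
After op 7 (move_right): buffer="rlzfdzhjzhseq" (len 13), cursors c1@8 c2@11, authorship .....11.22...
After op 8 (insert('h')): buffer="rlzfdzhjhzhsheq" (len 15), cursors c1@9 c2@13, authorship .....11.122.2..

Answer: rlzfdzhjhzhsheq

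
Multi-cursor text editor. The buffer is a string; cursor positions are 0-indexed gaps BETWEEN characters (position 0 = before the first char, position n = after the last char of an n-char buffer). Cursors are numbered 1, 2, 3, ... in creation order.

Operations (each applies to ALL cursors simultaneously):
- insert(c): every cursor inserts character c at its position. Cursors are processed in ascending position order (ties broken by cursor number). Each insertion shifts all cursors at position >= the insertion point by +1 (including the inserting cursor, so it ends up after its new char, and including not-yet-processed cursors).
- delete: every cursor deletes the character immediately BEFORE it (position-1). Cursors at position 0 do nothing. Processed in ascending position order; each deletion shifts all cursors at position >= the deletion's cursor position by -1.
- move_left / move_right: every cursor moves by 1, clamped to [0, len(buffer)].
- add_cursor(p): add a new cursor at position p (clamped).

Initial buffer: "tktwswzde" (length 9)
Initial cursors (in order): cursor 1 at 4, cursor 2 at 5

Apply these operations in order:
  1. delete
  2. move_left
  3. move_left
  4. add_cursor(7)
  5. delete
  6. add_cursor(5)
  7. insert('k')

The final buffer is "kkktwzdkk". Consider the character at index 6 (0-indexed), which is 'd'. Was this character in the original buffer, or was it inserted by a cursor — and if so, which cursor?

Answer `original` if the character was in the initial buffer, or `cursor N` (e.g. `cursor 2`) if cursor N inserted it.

After op 1 (delete): buffer="tktwzde" (len 7), cursors c1@3 c2@3, authorship .......
After op 2 (move_left): buffer="tktwzde" (len 7), cursors c1@2 c2@2, authorship .......
After op 3 (move_left): buffer="tktwzde" (len 7), cursors c1@1 c2@1, authorship .......
After op 4 (add_cursor(7)): buffer="tktwzde" (len 7), cursors c1@1 c2@1 c3@7, authorship .......
After op 5 (delete): buffer="ktwzd" (len 5), cursors c1@0 c2@0 c3@5, authorship .....
After op 6 (add_cursor(5)): buffer="ktwzd" (len 5), cursors c1@0 c2@0 c3@5 c4@5, authorship .....
After op 7 (insert('k')): buffer="kkktwzdkk" (len 9), cursors c1@2 c2@2 c3@9 c4@9, authorship 12.....34
Authorship (.=original, N=cursor N): 1 2 . . . . . 3 4
Index 6: author = original

Answer: original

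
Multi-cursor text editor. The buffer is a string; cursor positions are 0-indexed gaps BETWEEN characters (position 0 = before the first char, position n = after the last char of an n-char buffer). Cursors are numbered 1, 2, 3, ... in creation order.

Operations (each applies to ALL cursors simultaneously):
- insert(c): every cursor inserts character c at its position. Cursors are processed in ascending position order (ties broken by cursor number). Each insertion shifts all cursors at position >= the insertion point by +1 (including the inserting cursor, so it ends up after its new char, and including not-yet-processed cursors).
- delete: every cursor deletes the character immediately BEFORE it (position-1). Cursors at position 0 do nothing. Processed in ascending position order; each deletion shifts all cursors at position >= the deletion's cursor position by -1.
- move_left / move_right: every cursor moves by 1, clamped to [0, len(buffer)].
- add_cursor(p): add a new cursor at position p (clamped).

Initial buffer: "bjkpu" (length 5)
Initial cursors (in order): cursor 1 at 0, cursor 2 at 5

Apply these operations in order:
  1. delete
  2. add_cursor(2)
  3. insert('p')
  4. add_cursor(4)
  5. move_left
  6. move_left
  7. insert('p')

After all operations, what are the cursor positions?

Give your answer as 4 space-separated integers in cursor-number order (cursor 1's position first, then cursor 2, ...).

After op 1 (delete): buffer="bjkp" (len 4), cursors c1@0 c2@4, authorship ....
After op 2 (add_cursor(2)): buffer="bjkp" (len 4), cursors c1@0 c3@2 c2@4, authorship ....
After op 3 (insert('p')): buffer="pbjpkpp" (len 7), cursors c1@1 c3@4 c2@7, authorship 1..3..2
After op 4 (add_cursor(4)): buffer="pbjpkpp" (len 7), cursors c1@1 c3@4 c4@4 c2@7, authorship 1..3..2
After op 5 (move_left): buffer="pbjpkpp" (len 7), cursors c1@0 c3@3 c4@3 c2@6, authorship 1..3..2
After op 6 (move_left): buffer="pbjpkpp" (len 7), cursors c1@0 c3@2 c4@2 c2@5, authorship 1..3..2
After op 7 (insert('p')): buffer="ppbppjpkppp" (len 11), cursors c1@1 c3@5 c4@5 c2@9, authorship 11.34.3.2.2

Answer: 1 9 5 5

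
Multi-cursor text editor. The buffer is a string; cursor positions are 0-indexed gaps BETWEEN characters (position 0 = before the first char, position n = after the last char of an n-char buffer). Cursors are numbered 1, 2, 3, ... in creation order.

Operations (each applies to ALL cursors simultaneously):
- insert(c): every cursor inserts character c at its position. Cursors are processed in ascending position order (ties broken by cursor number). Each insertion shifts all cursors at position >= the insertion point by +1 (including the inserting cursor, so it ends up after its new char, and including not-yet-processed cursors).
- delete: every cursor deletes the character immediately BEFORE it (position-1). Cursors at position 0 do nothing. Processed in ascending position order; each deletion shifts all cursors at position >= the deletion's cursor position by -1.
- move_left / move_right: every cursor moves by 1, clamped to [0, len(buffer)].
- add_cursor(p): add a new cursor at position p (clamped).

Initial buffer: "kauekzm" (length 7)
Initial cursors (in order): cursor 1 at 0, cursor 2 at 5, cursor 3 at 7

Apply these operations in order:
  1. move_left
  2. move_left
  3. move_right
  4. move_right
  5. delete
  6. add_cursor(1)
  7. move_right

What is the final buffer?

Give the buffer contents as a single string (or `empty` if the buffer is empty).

After op 1 (move_left): buffer="kauekzm" (len 7), cursors c1@0 c2@4 c3@6, authorship .......
After op 2 (move_left): buffer="kauekzm" (len 7), cursors c1@0 c2@3 c3@5, authorship .......
After op 3 (move_right): buffer="kauekzm" (len 7), cursors c1@1 c2@4 c3@6, authorship .......
After op 4 (move_right): buffer="kauekzm" (len 7), cursors c1@2 c2@5 c3@7, authorship .......
After op 5 (delete): buffer="kuez" (len 4), cursors c1@1 c2@3 c3@4, authorship ....
After op 6 (add_cursor(1)): buffer="kuez" (len 4), cursors c1@1 c4@1 c2@3 c3@4, authorship ....
After op 7 (move_right): buffer="kuez" (len 4), cursors c1@2 c4@2 c2@4 c3@4, authorship ....

Answer: kuez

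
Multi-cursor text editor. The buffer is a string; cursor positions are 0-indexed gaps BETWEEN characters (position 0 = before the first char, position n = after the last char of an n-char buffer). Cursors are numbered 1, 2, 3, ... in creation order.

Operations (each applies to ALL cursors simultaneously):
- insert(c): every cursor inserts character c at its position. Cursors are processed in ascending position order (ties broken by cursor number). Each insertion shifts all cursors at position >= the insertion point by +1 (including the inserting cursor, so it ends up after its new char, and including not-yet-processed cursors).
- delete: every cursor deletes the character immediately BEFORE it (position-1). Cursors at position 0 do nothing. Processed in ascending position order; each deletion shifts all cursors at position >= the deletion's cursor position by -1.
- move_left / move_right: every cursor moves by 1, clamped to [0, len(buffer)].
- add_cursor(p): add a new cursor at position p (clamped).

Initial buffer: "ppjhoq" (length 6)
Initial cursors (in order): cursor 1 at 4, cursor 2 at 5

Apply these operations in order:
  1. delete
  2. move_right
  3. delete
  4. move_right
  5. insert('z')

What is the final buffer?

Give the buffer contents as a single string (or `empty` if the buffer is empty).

After op 1 (delete): buffer="ppjq" (len 4), cursors c1@3 c2@3, authorship ....
After op 2 (move_right): buffer="ppjq" (len 4), cursors c1@4 c2@4, authorship ....
After op 3 (delete): buffer="pp" (len 2), cursors c1@2 c2@2, authorship ..
After op 4 (move_right): buffer="pp" (len 2), cursors c1@2 c2@2, authorship ..
After op 5 (insert('z')): buffer="ppzz" (len 4), cursors c1@4 c2@4, authorship ..12

Answer: ppzz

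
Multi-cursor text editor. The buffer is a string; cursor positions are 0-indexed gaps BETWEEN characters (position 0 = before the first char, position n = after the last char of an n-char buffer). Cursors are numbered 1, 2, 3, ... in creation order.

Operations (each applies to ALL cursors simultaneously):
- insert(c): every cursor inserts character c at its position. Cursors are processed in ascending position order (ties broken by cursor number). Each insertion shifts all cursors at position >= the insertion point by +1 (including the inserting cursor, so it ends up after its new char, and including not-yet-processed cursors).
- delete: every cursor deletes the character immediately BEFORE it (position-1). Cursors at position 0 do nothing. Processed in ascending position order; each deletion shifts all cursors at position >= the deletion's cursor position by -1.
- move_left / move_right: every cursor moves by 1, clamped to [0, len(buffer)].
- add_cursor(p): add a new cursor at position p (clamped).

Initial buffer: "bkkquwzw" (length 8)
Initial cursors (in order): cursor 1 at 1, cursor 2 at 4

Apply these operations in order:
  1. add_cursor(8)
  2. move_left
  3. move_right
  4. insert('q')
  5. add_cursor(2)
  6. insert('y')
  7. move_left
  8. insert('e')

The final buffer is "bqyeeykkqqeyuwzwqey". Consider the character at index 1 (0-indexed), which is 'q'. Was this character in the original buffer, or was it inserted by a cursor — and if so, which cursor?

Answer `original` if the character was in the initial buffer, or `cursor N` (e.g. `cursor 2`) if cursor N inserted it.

After op 1 (add_cursor(8)): buffer="bkkquwzw" (len 8), cursors c1@1 c2@4 c3@8, authorship ........
After op 2 (move_left): buffer="bkkquwzw" (len 8), cursors c1@0 c2@3 c3@7, authorship ........
After op 3 (move_right): buffer="bkkquwzw" (len 8), cursors c1@1 c2@4 c3@8, authorship ........
After op 4 (insert('q')): buffer="bqkkqquwzwq" (len 11), cursors c1@2 c2@6 c3@11, authorship .1...2....3
After op 5 (add_cursor(2)): buffer="bqkkqquwzwq" (len 11), cursors c1@2 c4@2 c2@6 c3@11, authorship .1...2....3
After op 6 (insert('y')): buffer="bqyykkqqyuwzwqy" (len 15), cursors c1@4 c4@4 c2@9 c3@15, authorship .114...22....33
After op 7 (move_left): buffer="bqyykkqqyuwzwqy" (len 15), cursors c1@3 c4@3 c2@8 c3@14, authorship .114...22....33
After op 8 (insert('e')): buffer="bqyeeykkqqeyuwzwqey" (len 19), cursors c1@5 c4@5 c2@11 c3@18, authorship .11144...222....333
Authorship (.=original, N=cursor N): . 1 1 1 4 4 . . . 2 2 2 . . . . 3 3 3
Index 1: author = 1

Answer: cursor 1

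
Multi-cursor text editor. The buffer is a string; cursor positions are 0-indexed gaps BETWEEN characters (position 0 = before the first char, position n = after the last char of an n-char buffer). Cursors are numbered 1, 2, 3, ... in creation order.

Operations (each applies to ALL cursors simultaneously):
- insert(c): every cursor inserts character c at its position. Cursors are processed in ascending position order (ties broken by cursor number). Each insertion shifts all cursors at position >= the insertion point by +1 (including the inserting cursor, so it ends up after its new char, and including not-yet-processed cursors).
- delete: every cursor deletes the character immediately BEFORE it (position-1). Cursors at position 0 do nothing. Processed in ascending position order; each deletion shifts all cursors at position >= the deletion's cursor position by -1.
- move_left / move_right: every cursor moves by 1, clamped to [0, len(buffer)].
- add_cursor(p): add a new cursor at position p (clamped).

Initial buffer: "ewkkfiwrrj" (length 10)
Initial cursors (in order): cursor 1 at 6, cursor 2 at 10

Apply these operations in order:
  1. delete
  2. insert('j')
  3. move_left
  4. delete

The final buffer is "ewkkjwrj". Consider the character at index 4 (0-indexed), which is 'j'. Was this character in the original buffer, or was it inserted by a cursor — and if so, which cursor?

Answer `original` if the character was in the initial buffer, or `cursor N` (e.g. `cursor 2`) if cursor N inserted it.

Answer: cursor 1

Derivation:
After op 1 (delete): buffer="ewkkfwrr" (len 8), cursors c1@5 c2@8, authorship ........
After op 2 (insert('j')): buffer="ewkkfjwrrj" (len 10), cursors c1@6 c2@10, authorship .....1...2
After op 3 (move_left): buffer="ewkkfjwrrj" (len 10), cursors c1@5 c2@9, authorship .....1...2
After op 4 (delete): buffer="ewkkjwrj" (len 8), cursors c1@4 c2@7, authorship ....1..2
Authorship (.=original, N=cursor N): . . . . 1 . . 2
Index 4: author = 1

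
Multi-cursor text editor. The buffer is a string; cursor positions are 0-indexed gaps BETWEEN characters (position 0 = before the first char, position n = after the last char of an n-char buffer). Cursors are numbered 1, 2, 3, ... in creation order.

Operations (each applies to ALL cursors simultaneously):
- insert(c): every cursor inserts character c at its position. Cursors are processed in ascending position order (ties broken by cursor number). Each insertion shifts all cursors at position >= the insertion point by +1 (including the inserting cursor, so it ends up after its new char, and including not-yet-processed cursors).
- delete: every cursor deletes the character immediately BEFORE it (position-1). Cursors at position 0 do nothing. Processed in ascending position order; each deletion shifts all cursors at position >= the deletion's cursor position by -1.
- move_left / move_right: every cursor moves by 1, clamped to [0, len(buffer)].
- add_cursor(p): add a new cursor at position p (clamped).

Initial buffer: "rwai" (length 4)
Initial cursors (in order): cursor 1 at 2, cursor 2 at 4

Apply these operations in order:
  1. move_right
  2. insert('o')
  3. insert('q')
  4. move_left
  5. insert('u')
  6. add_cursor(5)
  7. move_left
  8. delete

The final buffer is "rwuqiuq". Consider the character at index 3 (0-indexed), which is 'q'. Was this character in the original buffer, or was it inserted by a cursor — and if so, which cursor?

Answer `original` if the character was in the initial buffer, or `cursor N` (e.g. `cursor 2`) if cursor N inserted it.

Answer: cursor 1

Derivation:
After op 1 (move_right): buffer="rwai" (len 4), cursors c1@3 c2@4, authorship ....
After op 2 (insert('o')): buffer="rwaoio" (len 6), cursors c1@4 c2@6, authorship ...1.2
After op 3 (insert('q')): buffer="rwaoqioq" (len 8), cursors c1@5 c2@8, authorship ...11.22
After op 4 (move_left): buffer="rwaoqioq" (len 8), cursors c1@4 c2@7, authorship ...11.22
After op 5 (insert('u')): buffer="rwaouqiouq" (len 10), cursors c1@5 c2@9, authorship ...111.222
After op 6 (add_cursor(5)): buffer="rwaouqiouq" (len 10), cursors c1@5 c3@5 c2@9, authorship ...111.222
After op 7 (move_left): buffer="rwaouqiouq" (len 10), cursors c1@4 c3@4 c2@8, authorship ...111.222
After op 8 (delete): buffer="rwuqiuq" (len 7), cursors c1@2 c3@2 c2@5, authorship ..11.22
Authorship (.=original, N=cursor N): . . 1 1 . 2 2
Index 3: author = 1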